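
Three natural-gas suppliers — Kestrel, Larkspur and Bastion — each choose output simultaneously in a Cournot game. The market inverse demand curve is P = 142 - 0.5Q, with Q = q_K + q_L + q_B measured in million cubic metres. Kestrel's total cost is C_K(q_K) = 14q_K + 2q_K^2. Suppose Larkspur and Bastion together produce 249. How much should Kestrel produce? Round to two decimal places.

With rivals' combined output fixed at 249, Kestrel's profit is π_K = (142 - (1/2)·249 - (1/2)q_K)q_K - (14q_K + 2q_K²) = (35/2 - (1/2)q_K)q_K - (14q_K + 2q_K²).
∂π_K/∂q_K = 7/2 - 5q_K = 0, so q_K = 7/10.

0.70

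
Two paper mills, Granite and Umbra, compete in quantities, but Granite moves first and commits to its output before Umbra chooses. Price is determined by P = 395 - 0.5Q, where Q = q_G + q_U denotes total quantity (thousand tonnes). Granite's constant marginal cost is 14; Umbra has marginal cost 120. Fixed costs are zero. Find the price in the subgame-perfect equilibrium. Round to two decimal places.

Solve by backward induction. Given q_G, the follower Umbra maximises π_U = (395 - (1/2)q_G - (1/2)q_U)q_U - 120q_U.
Setting the follower's marginal profit to zero, 275 - (1/2)q_G - q_U = 0, i.e. q_U = (275 - (1/2)q_G).
The leader anticipates this reaction. Substituting into P = 395 - 0.5Q gives P = 515/2 - (1/4)q_G, so π_G = (515/2 - (1/4)q_G)q_G - 14q_G.
Leader FOC: 487/2 - (1/2)q_G = 0, so q_G = 487.
Then q_U = (275 - (1/2)·487) = 63/2.
Total output Q = 1037/2, so price P = 395 - (1/2)·(1037/2) = 543/4.

135.75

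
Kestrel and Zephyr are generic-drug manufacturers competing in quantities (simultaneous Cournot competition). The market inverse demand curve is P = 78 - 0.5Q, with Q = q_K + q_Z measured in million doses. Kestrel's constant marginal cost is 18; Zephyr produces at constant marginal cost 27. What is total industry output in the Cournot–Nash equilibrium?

74

Kestrel's profit: π_K = (78 - 0.5Q)q_K - (18q_K). Setting ∂π_K/∂q_K = 0: 60 - q_K - (1/2)(q_Z) = 0.
Zephyr's first-order condition: 51 - q_Z - (1/2)(q_K) = 0.
Rearranging gives the reaction functions q_K = (60 - (1/2)q_Z) and q_Z = (51 - (1/2)q_K).
Solving the pair: q_K = 46, q_Z = 28.
Total output Q = 46 + 28 = 74.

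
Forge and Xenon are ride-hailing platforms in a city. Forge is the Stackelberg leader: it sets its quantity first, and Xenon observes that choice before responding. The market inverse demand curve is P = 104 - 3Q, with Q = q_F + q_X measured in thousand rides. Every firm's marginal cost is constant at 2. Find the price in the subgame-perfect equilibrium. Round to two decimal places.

27.50

The follower Xenon best-responds to any q_F: π_X = (104 - 3Q)q_X - 2q_X.
Follower FOC: 102 - 3q_F - 6q_X = 0, so q_X(q_F) = (102 - 3q_F)/6.
Forge substitutes q_X(q_F) into its own profit: π_F = q_F(104 - 3q_F - (102 - 3q_F)/2) - 2q_F = (53 - (3/2)q_F)q_F - 2q_F.
Maximising: ∂π_F/∂q_F = 51 - 3q_F = 0, giving q_F = 17.
Then q_X = (102 - 3·17)/6 = 17/2.
Total output Q = 51/2, so price P = 104 - 3·(51/2) = 55/2.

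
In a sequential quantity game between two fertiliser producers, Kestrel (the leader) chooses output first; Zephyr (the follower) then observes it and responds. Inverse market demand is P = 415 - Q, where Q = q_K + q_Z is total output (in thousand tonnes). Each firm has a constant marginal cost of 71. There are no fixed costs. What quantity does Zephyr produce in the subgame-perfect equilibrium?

The follower Zephyr best-responds to any q_K: π_Z = (415 - Q)q_Z - 71q_Z.
∂π_Z/∂q_Z = 344 - q_K - 2q_Z = 0 gives the reaction function q_Z = (344 - q_K)/2.
The leader anticipates this reaction. Substituting into P = 415 - Q gives P = 243 - (1/2)q_K, so π_K = (243 - (1/2)q_K)q_K - 71q_K.
The leader's first-order condition 172 - q_K = 0 yields q_K = 172.
Then q_Z = (344 - 172)/2 = 86.

86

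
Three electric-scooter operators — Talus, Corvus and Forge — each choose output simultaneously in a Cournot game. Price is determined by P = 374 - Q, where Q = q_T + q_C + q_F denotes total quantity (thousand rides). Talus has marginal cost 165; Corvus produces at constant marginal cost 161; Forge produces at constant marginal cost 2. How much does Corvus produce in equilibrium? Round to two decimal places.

Talus's profit: π_T = (374 - Q)q_T - (165q_T). Setting ∂π_T/∂q_T = 0: 209 - 2q_T - (q_C + q_F) = 0.
Corvus's first-order condition: 213 - 2q_C - (q_T + q_F) = 0.
Forge's profit: π_F = (374 - Q)q_F - (2q_F). Setting ∂π_F/∂q_F = 0: 372 - 2q_F - (q_T + q_C) = 0.
Adding the 3 first-order conditions: 794 − 4Q = 0, so Q = 397/2.
Back-substituting: q_T = (209 − 397/2) = 21/2, q_C = (213 − 397/2) = 29/2, q_F = (372 − 397/2) = 347/2.

14.50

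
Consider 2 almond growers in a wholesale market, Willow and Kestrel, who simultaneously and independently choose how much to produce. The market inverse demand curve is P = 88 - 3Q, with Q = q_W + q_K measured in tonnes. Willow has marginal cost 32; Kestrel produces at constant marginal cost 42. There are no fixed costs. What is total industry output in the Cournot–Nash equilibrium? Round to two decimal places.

Willow's profit: π_W = (88 - 3Q)q_W - (32q_W). Setting ∂π_W/∂q_W = 0: 56 - 6q_W - 3(q_K) = 0.
Kestrel's profit: π_K = (88 - 3Q)q_K - (42q_K). Setting ∂π_K/∂q_K = 0: 46 - 6q_K - 3(q_W) = 0.
Best responses: q_W = (56 - 3q_K)/6, q_K = (46 - 3q_W)/6.
Substituting one into the other gives q_W = 22/3 and q_K = 4.
Total output Q = 22/3 + 4 = 34/3.

11.33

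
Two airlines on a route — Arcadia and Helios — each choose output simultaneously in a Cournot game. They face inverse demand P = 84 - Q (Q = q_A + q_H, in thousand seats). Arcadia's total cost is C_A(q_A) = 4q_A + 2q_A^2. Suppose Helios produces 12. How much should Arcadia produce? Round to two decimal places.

11.33

With the rival's output fixed at 12, Arcadia's profit is π_A = (84 - 12 - q_A)q_A - (4q_A + 2q_A²) = (72 - q_A)q_A - (4q_A + 2q_A²).
∂π_A/∂q_A = 68 - 6q_A = 0, so q_A = 34/3.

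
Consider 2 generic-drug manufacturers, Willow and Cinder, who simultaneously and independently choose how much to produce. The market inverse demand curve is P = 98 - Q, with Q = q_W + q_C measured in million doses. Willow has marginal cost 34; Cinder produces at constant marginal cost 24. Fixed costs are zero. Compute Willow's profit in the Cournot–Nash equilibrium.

Willow's profit: π_W = (98 - Q)q_W - (34q_W). Setting ∂π_W/∂q_W = 0: 64 - 2q_W - (q_C) = 0.
Cinder's first-order condition: 74 - 2q_C - (q_W) = 0.
Best responses: q_W = (64 - q_C)/2, q_C = (74 - q_W)/2.
Substituting one into the other gives q_W = 18 and q_C = 28.
Price P = 98 - 46 = 52.
Willow's profit: (52 - 34)·18 = 324.

324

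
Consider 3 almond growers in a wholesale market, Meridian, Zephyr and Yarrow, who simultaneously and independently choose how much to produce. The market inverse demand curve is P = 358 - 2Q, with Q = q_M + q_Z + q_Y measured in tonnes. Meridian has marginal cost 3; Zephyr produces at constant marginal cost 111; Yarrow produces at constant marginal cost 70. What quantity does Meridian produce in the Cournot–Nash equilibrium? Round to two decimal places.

66.25

Meridian's profit: π_M = (358 - 2Q)q_M - (3q_M). Setting ∂π_M/∂q_M = 0: 355 - 4q_M - 2(q_Z + q_Y) = 0.
Zephyr's first-order condition: 247 - 4q_Z - 2(q_M + q_Y) = 0.
Yarrow's first-order condition: 288 - 4q_Y - 2(q_M + q_Z) = 0.
Adding the 3 conditions: 890 − 4Q − 4Q = 0, i.e. Q = 445/4.
Back-substituting: q_M = (355 − 445/2)/2 = 265/4, q_Z = (247 − 445/2)/2 = 49/4, q_Y = (288 − 445/2)/2 = 131/4.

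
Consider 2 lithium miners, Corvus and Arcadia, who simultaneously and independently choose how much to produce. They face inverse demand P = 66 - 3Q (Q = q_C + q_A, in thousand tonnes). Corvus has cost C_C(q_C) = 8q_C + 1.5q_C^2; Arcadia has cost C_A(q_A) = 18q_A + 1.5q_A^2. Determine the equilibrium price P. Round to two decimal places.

39.50

Corvus's profit: π_C = (66 - 3Q)q_C - (8q_C + (3/2)q_C²). Setting ∂π_C/∂q_C = 0: 58 - 9q_C - 3(q_A) = 0.
Arcadia's first-order condition: 48 - 9q_A - 3(q_C) = 0.
Rearranging gives the reaction functions q_C = (58 - 3q_A)/9 and q_A = (48 - 3q_C)/9.
Substituting one into the other gives q_C = 21/4 and q_A = 43/12.
Total output Q = 53/6, so price P = 66 - 3·(53/6) = 79/2.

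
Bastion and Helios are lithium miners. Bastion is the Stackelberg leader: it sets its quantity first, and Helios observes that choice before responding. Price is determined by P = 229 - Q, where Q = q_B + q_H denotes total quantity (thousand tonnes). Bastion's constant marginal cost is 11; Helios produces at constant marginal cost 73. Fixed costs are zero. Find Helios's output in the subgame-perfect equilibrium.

The follower Helios best-responds to any q_B: π_H = (229 - Q)q_H - 73q_H.
Follower FOC: 156 - q_B - 2q_H = 0, so q_H(q_B) = (156 - q_B)/2.
Bastion substitutes q_H(q_B) into its own profit: π_B = q_B(229 - q_B - (156 - q_B)/2) - 11q_B = (151 - (1/2)q_B)q_B - 11q_B.
Leader FOC: 140 - q_B = 0, so q_B = 140.
Then q_H = (156 - 140)/2 = 8.

8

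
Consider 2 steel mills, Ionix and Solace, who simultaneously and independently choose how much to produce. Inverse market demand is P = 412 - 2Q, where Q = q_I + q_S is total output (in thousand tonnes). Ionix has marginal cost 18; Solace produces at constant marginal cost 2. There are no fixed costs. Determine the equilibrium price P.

144

Ionix's profit: π_I = (412 - 2Q)q_I - (18q_I). Setting ∂π_I/∂q_I = 0: 394 - 4q_I - 2(q_S) = 0.
Solace's first-order condition: 410 - 4q_S - 2(q_I) = 0.
Rearranging gives the reaction functions q_I = (394 - 2q_S)/4 and q_S = (410 - 2q_I)/4.
Substituting one into the other gives q_I = 63 and q_S = 71.
Total output Q = 134, so price P = 412 - 2·134 = 144.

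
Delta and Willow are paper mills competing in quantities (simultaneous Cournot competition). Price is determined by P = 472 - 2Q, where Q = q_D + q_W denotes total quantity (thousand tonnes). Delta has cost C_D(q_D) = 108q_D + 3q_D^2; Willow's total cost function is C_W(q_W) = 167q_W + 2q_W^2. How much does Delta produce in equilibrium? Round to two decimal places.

Delta's profit: π_D = (472 - 2Q)q_D - (108q_D + 3q_D²). Setting ∂π_D/∂q_D = 0: 364 - 10q_D - 2(q_W) = 0.
Willow's first-order condition: 305 - 8q_W - 2(q_D) = 0.
Best responses: q_D = (364 - 2q_W)/10, q_W = (305 - 2q_D)/8.
Solving the pair: q_D = 1151/38, q_W = 1161/38.

30.29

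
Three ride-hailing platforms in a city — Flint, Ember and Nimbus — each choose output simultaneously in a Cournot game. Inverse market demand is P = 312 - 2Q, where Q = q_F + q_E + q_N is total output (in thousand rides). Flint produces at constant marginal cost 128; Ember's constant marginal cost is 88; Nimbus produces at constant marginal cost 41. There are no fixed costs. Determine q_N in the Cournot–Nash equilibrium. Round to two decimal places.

Flint's profit: π_F = (312 - 2Q)q_F - (128q_F). Setting ∂π_F/∂q_F = 0: 184 - 4q_F - 2(q_E + q_N) = 0.
Ember's profit: π_E = (312 - 2Q)q_E - (88q_E). Setting ∂π_E/∂q_E = 0: 224 - 4q_E - 2(q_F + q_N) = 0.
Nimbus's profit: π_N = (312 - 2Q)q_N - (41q_N). Setting ∂π_N/∂q_N = 0: 271 - 4q_N - 2(q_F + q_E) = 0.
Adding the 3 conditions: 679 − 4Q − 4Q = 0, i.e. Q = 679/8.
Back-substituting: q_F = (184 − 679/4)/2 = 57/8, q_E = (224 − 679/4)/2 = 217/8, q_N = (271 − 679/4)/2 = 405/8.

50.63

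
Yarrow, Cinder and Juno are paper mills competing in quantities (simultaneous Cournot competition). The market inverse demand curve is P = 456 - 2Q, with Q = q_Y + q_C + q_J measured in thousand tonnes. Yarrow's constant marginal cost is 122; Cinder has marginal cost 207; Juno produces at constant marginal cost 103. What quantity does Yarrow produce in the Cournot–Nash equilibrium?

50

Yarrow's profit: π_Y = (456 - 2Q)q_Y - (122q_Y). Setting ∂π_Y/∂q_Y = 0: 334 - 4q_Y - 2(q_C + q_J) = 0.
Cinder's profit: π_C = (456 - 2Q)q_C - (207q_C). Setting ∂π_C/∂q_C = 0: 249 - 4q_C - 2(q_Y + q_J) = 0.
Juno's profit: π_J = (456 - 2Q)q_J - (103q_J). Setting ∂π_J/∂q_J = 0: 353 - 4q_J - 2(q_Y + q_C) = 0.
Summing all 3 equations gives 936 − 8Q = 0, hence Q = 117.
Back-substituting: q_Y = (334 − 234)/2 = 50, q_C = (249 − 234)/2 = 15/2, q_J = (353 − 234)/2 = 119/2.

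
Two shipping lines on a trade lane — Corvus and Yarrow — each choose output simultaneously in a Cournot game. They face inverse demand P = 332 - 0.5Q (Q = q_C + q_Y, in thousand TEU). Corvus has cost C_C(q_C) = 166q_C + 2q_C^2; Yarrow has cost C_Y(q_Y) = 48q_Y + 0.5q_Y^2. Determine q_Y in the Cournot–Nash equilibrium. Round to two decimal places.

Corvus's profit: π_C = (332 - 0.5Q)q_C - (166q_C + 2q_C²). Setting ∂π_C/∂q_C = 0: 166 - 5q_C - (1/2)(q_Y) = 0.
Yarrow's profit: π_Y = (332 - 0.5Q)q_Y - (48q_Y + (1/2)q_Y²). Setting ∂π_Y/∂q_Y = 0: 284 - 2q_Y - (1/2)(q_C) = 0.
Rearranging gives the reaction functions q_C = (166 - (1/2)q_Y)/5 and q_Y = (284 - (1/2)q_C)/2.
Solving the pair: q_C = 760/39, q_Y = 137.1282.

137.13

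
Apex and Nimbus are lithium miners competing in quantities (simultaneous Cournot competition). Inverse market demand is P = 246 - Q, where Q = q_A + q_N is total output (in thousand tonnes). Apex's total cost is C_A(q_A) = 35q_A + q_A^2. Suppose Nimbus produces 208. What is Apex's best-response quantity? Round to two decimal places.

0.75

With the rival's output fixed at 208, Apex's profit is π_A = (246 - 208 - q_A)q_A - (35q_A + q_A²) = (38 - q_A)q_A - (35q_A + q_A²).
∂π_A/∂q_A = 3 - 4q_A = 0, so q_A = 3/4.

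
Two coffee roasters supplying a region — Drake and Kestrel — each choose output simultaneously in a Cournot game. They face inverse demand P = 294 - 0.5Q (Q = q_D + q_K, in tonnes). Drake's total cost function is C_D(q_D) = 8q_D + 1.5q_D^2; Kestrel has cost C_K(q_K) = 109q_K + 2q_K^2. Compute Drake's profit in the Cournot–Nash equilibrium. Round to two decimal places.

Drake's profit: π_D = (294 - 0.5Q)q_D - (8q_D + (3/2)q_D²). Setting ∂π_D/∂q_D = 0: 286 - 4q_D - (1/2)(q_K) = 0.
Kestrel's profit: π_K = (294 - 0.5Q)q_K - (109q_K + 2q_K²). Setting ∂π_K/∂q_K = 0: 185 - 5q_K - (1/2)(q_D) = 0.
So q_D = (286 - (1/2)q_K)/4 and q_K = (185 - (1/2)q_D)/5.
Solving the pair: q_D = 67.7215, q_K = 30.2278.
Price P = 294 - (1/2)·97.9494 = 245.0253.
Drake's profit: 245.0253·67.7215 - 8·67.7215 - (3/2)·67.7215² = 9172.4083.

9172.41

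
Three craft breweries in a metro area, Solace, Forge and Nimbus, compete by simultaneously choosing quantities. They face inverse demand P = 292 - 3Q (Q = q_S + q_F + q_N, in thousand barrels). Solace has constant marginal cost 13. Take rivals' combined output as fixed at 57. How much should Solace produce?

18

With rivals' combined output fixed at 57, Solace's profit is π_S = (292 - 3·57 - 3q_S)q_S - (13q_S) = (121 - 3q_S)q_S - (13q_S).
∂π_S/∂q_S = 108 - 6q_S = 0, so q_S = 18.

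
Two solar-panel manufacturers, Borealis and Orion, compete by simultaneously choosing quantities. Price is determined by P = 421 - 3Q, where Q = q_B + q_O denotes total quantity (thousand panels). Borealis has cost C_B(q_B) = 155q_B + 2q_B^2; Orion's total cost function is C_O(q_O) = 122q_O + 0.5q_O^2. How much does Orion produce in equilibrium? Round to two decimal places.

Borealis's profit: π_B = (421 - 3Q)q_B - (155q_B + 2q_B²). Setting ∂π_B/∂q_B = 0: 266 - 10q_B - 3(q_O) = 0.
Orion's profit: π_O = (421 - 3Q)q_O - (122q_O + (1/2)q_O²). Setting ∂π_O/∂q_O = 0: 299 - 7q_O - 3(q_B) = 0.
Rearranging gives the reaction functions q_B = (266 - 3q_O)/10 and q_O = (299 - 3q_B)/7.
Substituting one into the other gives q_B = 965/61 and q_O = 35.9344.

35.93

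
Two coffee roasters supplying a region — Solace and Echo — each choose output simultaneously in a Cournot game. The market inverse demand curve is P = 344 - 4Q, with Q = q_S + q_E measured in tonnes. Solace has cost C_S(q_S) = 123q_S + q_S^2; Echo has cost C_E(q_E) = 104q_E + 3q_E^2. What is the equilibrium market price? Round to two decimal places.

Solace's profit: π_S = (344 - 4Q)q_S - (123q_S + q_S²). Setting ∂π_S/∂q_S = 0: 221 - 10q_S - 4(q_E) = 0.
Echo's profit: π_E = (344 - 4Q)q_E - (104q_E + 3q_E²). Setting ∂π_E/∂q_E = 0: 240 - 14q_E - 4(q_S) = 0.
So q_S = (221 - 4q_E)/10 and q_E = (240 - 4q_S)/14.
Substituting one into the other gives q_S = 1067/62 and q_E = 379/31.
Total output Q = 1825/62, so price P = 344 - 4·(1825/62) = 226.2581.

226.26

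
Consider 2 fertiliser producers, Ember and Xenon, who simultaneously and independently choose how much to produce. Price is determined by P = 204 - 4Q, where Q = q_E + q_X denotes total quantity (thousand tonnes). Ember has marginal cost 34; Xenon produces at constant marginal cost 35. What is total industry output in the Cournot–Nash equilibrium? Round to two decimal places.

Ember's profit: π_E = (204 - 4Q)q_E - (34q_E). Setting ∂π_E/∂q_E = 0: 170 - 8q_E - 4(q_X) = 0.
Xenon's first-order condition: 169 - 8q_X - 4(q_E) = 0.
Best responses: q_E = (170 - 4q_X)/8, q_X = (169 - 4q_E)/8.
Substituting one into the other gives q_E = 57/4 and q_X = 14.
Total output Q = 57/4 + 14 = 113/4.

28.25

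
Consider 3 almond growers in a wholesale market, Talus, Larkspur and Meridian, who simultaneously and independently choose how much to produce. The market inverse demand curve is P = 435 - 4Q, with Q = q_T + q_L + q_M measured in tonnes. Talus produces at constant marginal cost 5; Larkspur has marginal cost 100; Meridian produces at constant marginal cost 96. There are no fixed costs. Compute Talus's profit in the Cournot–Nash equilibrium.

5929

Talus's profit: π_T = (435 - 4Q)q_T - (5q_T). Setting ∂π_T/∂q_T = 0: 430 - 8q_T - 4(q_L + q_M) = 0.
Larkspur's profit: π_L = (435 - 4Q)q_L - (100q_L). Setting ∂π_L/∂q_L = 0: 335 - 8q_L - 4(q_T + q_M) = 0.
Meridian's profit: π_M = (435 - 4Q)q_M - (96q_M). Setting ∂π_M/∂q_M = 0: 339 - 8q_M - 4(q_T + q_L) = 0.
Adding the 3 first-order conditions: 1104 − 16Q = 0, so Q = 69.
Back-substituting: q_T = (430 − 276)/4 = 77/2, q_L = (335 − 276)/4 = 59/4, q_M = (339 − 276)/4 = 63/4.
Price P = 435 - 4·69 = 159.
Talus's profit: (159 - 5)·(77/2) = 5929.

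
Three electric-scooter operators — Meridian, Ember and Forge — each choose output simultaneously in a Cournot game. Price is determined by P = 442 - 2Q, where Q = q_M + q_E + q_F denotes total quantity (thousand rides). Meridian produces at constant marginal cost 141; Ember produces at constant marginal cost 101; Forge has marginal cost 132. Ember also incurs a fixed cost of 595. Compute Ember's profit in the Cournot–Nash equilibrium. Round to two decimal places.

4709.50

Meridian's profit: π_M = (442 - 2Q)q_M - (141q_M). Setting ∂π_M/∂q_M = 0: 301 - 4q_M - 2(q_E + q_F) = 0.
Ember's first-order condition: 341 - 4q_E - 2(q_M + q_F) = 0.
Forge's first-order condition: 310 - 4q_F - 2(q_M + q_E) = 0.
Summing all 3 equations gives 952 − 8Q = 0, hence Q = 119.
Back-substituting: q_M = (301 − 238)/2 = 63/2, q_E = (341 − 238)/2 = 103/2, q_F = (310 − 238)/2 = 36.
Price P = 442 - 2·119 = 204.
Ember's profit: (204 - 101)·(103/2) - 595 = 4709.5000.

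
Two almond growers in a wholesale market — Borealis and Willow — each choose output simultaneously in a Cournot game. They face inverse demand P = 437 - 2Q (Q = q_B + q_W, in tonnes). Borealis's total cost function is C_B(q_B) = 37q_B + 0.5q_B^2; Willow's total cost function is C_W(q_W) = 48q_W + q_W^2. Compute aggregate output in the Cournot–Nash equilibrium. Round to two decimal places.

106.42

Borealis's profit: π_B = (437 - 2Q)q_B - (37q_B + (1/2)q_B²). Setting ∂π_B/∂q_B = 0: 400 - 5q_B - 2(q_W) = 0.
Willow's profit: π_W = (437 - 2Q)q_W - (48q_W + q_W²). Setting ∂π_W/∂q_W = 0: 389 - 6q_W - 2(q_B) = 0.
Best responses: q_B = (400 - 2q_W)/5, q_W = (389 - 2q_B)/6.
Solving the pair: q_B = 811/13, q_W = 1145/26.
Total output Q = 811/13 + 1145/26 = 106.4231.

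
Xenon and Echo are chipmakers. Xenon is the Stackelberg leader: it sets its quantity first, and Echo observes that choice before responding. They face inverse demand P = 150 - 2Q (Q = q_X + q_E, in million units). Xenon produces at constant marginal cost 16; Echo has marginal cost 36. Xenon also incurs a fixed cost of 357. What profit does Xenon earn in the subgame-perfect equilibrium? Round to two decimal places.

The follower Echo best-responds to any q_X: π_E = (150 - 2Q)q_E - 36q_E.
∂π_E/∂q_E = 114 - 2q_X - 4q_E = 0 gives the reaction function q_E = (114 - 2q_X)/4.
Xenon substitutes q_E(q_X) into its own profit: π_X = q_X(150 - 2q_X - (114 - 2q_X)/2) - 16q_X = (93 - q_X)q_X - 16q_X.
Leader FOC: 77 - 2q_X = 0, so q_X = 77/2.
Then q_E = (114 - 2·(77/2))/4 = 37/4.
Price P = 150 - 2·(191/4) = 109/2.
Xenon's profit: (109/2 - 16)·(77/2) - 357 = 1125.2500.

1125.25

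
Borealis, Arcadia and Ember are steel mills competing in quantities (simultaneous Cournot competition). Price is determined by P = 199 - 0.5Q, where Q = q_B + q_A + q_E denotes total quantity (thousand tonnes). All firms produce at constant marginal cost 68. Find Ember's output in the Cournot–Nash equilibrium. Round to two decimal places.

65.50

Each firm earns π_i = (199 - 0.5Q)q_i - 68q_i.
First-order condition (treating rivals' output as given): 131 - q_i - (1/2)·Σ_{j≠i} q_j = 0.
With identical firms every q_j equals q_i, so Σ_{j≠i} q_j = 2q_i and 131 = 2q_i, giving q_i = 131/2.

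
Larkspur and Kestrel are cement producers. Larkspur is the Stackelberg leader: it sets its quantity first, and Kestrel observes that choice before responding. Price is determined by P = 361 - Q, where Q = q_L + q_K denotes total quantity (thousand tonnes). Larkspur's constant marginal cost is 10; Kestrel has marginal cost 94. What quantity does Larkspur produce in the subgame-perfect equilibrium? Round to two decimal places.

217.50

Solve by backward induction. Given q_L, the follower Kestrel maximises π_K = (361 - q_L - q_K)q_K - 94q_K.
Setting the follower's marginal profit to zero, 267 - q_L - 2q_K = 0, i.e. q_K = (267 - q_L)/2.
The leader anticipates this reaction. Substituting into P = 361 - Q gives P = 455/2 - (1/2)q_L, so π_L = (455/2 - (1/2)q_L)q_L - 10q_L.
Maximising: ∂π_L/∂q_L = 435/2 - q_L = 0, giving q_L = 435/2.
Then q_K = (267 - 435/2)/2 = 99/4.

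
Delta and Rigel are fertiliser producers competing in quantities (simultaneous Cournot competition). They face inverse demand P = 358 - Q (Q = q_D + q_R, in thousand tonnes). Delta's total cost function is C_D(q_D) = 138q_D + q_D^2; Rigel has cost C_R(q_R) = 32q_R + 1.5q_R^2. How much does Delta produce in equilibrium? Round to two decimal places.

Delta's profit: π_D = (358 - Q)q_D - (138q_D + q_D²). Setting ∂π_D/∂q_D = 0: 220 - 4q_D - (q_R) = 0.
Rigel's profit: π_R = (358 - Q)q_R - (32q_R + (3/2)q_R²). Setting ∂π_R/∂q_R = 0: 326 - 5q_R - (q_D) = 0.
Best responses: q_D = (220 - q_R)/4, q_R = (326 - q_D)/5.
Substituting one into the other gives q_D = 774/19 and q_R = 1084/19.

40.74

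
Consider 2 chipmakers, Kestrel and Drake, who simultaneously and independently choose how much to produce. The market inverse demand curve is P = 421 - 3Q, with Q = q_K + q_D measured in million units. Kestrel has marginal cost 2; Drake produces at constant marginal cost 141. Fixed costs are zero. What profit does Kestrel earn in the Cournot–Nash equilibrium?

11532

Kestrel's profit: π_K = (421 - 3Q)q_K - (2q_K). Setting ∂π_K/∂q_K = 0: 419 - 6q_K - 3(q_D) = 0.
Drake's first-order condition: 280 - 6q_D - 3(q_K) = 0.
Best responses: q_K = (419 - 3q_D)/6, q_D = (280 - 3q_K)/6.
Substituting one into the other gives q_K = 62 and q_D = 47/3.
Price P = 421 - 3·(233/3) = 188.
Kestrel's profit: (188 - 2)·62 = 11532.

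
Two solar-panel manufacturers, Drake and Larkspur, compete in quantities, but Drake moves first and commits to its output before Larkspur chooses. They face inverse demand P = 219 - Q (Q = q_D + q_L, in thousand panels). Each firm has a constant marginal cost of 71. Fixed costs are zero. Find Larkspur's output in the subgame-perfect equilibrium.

37

Solve by backward induction. Given q_D, the follower Larkspur maximises π_L = (219 - q_D - q_L)q_L - 71q_L.
Setting the follower's marginal profit to zero, 148 - q_D - 2q_L = 0, i.e. q_L = (148 - q_D)/2.
The leader anticipates this reaction. Substituting into P = 219 - Q gives P = 145 - (1/2)q_D, so π_D = (145 - (1/2)q_D)q_D - 71q_D.
Leader FOC: 74 - q_D = 0, so q_D = 74.
Then q_L = (148 - 74)/2 = 37.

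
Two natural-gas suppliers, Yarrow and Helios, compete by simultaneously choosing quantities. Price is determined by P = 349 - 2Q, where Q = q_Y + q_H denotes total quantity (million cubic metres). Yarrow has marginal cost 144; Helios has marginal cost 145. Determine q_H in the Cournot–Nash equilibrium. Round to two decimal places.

Yarrow's profit: π_Y = (349 - 2Q)q_Y - (144q_Y). Setting ∂π_Y/∂q_Y = 0: 205 - 4q_Y - 2(q_H) = 0.
Helios's profit: π_H = (349 - 2Q)q_H - (145q_H). Setting ∂π_H/∂q_H = 0: 204 - 4q_H - 2(q_Y) = 0.
So q_Y = (205 - 2q_H)/4 and q_H = (204 - 2q_Y)/4.
Substituting one into the other gives q_Y = 103/3 and q_H = 203/6.

33.83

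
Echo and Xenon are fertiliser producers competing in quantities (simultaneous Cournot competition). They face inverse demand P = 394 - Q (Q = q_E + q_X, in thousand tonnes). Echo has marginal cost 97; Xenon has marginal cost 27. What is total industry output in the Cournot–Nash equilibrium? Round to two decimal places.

221.33

Echo's profit: π_E = (394 - Q)q_E - (97q_E). Setting ∂π_E/∂q_E = 0: 297 - 2q_E - (q_X) = 0.
Xenon's first-order condition: 367 - 2q_X - (q_E) = 0.
So q_E = (297 - q_X)/2 and q_X = (367 - q_E)/2.
Solving the pair: q_E = 227/3, q_X = 437/3.
Total output Q = 227/3 + 437/3 = 664/3.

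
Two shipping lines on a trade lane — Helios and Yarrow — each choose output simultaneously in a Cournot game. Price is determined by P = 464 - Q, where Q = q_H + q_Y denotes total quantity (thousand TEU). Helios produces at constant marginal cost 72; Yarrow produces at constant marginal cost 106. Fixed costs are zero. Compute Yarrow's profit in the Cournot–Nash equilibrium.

Helios's profit: π_H = (464 - Q)q_H - (72q_H). Setting ∂π_H/∂q_H = 0: 392 - 2q_H - (q_Y) = 0.
Yarrow's first-order condition: 358 - 2q_Y - (q_H) = 0.
Best responses: q_H = (392 - q_Y)/2, q_Y = (358 - q_H)/2.
Substituting one into the other gives q_H = 142 and q_Y = 108.
Price P = 464 - 250 = 214.
Yarrow's profit: (214 - 106)·108 = 11664.

11664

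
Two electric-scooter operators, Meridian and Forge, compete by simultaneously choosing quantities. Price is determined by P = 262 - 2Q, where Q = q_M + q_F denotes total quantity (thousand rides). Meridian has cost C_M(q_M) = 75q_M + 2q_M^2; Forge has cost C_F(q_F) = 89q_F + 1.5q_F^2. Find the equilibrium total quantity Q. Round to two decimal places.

37.94

Meridian's profit: π_M = (262 - 2Q)q_M - (75q_M + 2q_M²). Setting ∂π_M/∂q_M = 0: 187 - 8q_M - 2(q_F) = 0.
Forge's first-order condition: 173 - 7q_F - 2(q_M) = 0.
So q_M = (187 - 2q_F)/8 and q_F = (173 - 2q_M)/7.
Substituting one into the other gives q_M = 963/52 and q_F = 505/26.
Total output Q = 963/52 + 505/26 = 1973/52.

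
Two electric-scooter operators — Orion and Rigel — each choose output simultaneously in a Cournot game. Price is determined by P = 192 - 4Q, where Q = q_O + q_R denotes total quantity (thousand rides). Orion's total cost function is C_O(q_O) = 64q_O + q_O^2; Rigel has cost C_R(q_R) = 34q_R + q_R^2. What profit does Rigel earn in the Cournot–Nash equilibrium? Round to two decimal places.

Orion's profit: π_O = (192 - 4Q)q_O - (64q_O + q_O²). Setting ∂π_O/∂q_O = 0: 128 - 10q_O - 4(q_R) = 0.
Rigel's first-order condition: 158 - 10q_R - 4(q_O) = 0.
So q_O = (128 - 4q_R)/10 and q_R = (158 - 4q_O)/10.
Substituting one into the other gives q_O = 54/7 and q_R = 89/7.
Price P = 192 - 4·(143/7) = 772/7.
Rigel's profit: (772/7)·(89/7) - 34·(89/7) - (89/7)² = 808.2653.

808.27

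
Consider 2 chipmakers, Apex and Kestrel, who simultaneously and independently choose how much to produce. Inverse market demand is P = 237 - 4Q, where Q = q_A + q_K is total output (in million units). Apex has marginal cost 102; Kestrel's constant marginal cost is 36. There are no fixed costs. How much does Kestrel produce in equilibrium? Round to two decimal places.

Apex's profit: π_A = (237 - 4Q)q_A - (102q_A). Setting ∂π_A/∂q_A = 0: 135 - 8q_A - 4(q_K) = 0.
Kestrel's first-order condition: 201 - 8q_K - 4(q_A) = 0.
So q_A = (135 - 4q_K)/8 and q_K = (201 - 4q_A)/8.
Substituting one into the other gives q_A = 23/4 and q_K = 89/4.

22.25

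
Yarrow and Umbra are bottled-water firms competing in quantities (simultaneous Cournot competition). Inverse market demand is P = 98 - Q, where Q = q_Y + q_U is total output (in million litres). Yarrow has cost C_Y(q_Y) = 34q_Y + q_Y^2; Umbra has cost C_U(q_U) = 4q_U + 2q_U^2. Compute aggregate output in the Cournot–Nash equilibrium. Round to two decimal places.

26.17

Yarrow's profit: π_Y = (98 - Q)q_Y - (34q_Y + q_Y²). Setting ∂π_Y/∂q_Y = 0: 64 - 4q_Y - (q_U) = 0.
Umbra's first-order condition: 94 - 6q_U - (q_Y) = 0.
Best responses: q_Y = (64 - q_U)/4, q_U = (94 - q_Y)/6.
Solving the pair: q_Y = 290/23, q_U = 312/23.
Total output Q = 290/23 + 312/23 = 602/23.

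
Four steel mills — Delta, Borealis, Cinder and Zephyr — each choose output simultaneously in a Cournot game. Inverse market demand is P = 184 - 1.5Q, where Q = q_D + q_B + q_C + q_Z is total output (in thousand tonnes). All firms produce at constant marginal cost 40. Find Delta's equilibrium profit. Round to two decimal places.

A representative firm's profit is π_i = q_i(184 - 1.5Q) - 40q_i.
Setting ∂π_i/∂q_i = 0 with rivals' quantities fixed: 144 - 3q_i - (3/2)·Σ_{j≠i} q_j = 0.
With identical firms every q_j equals q_i, so Σ_{j≠i} q_j = 3q_i and 144 = (15/2)q_i, giving q_i = 96/5.
Price P = 184 - (3/2)·(384/5) = 344/5.
Delta's profit: (344/5 - 40)·(96/5) = 552.9600.

552.96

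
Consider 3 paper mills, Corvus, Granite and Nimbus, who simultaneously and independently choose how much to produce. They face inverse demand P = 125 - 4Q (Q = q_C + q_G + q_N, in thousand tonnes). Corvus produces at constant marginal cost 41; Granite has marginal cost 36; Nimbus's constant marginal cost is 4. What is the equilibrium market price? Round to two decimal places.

51.50

Corvus's profit: π_C = (125 - 4Q)q_C - (41q_C). Setting ∂π_C/∂q_C = 0: 84 - 8q_C - 4(q_G + q_N) = 0.
Granite's first-order condition: 89 - 8q_G - 4(q_C + q_N) = 0.
Nimbus's profit: π_N = (125 - 4Q)q_N - (4q_N). Setting ∂π_N/∂q_N = 0: 121 - 8q_N - 4(q_C + q_G) = 0.
Summing all 3 equations gives 294 − 16Q = 0, hence Q = 147/8.
Back-substituting: q_C = (84 − 147/2)/4 = 21/8, q_G = (89 − 147/2)/4 = 31/8, q_N = (121 − 147/2)/4 = 95/8.
Total output Q = 147/8, so price P = 125 - 4·(147/8) = 103/2.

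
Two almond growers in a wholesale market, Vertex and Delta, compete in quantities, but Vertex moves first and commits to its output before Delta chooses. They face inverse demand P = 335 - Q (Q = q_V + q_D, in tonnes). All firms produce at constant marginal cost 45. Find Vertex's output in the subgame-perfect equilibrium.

145

Solve by backward induction. Given q_V, the follower Delta maximises π_D = (335 - q_V - q_D)q_D - 45q_D.
∂π_D/∂q_D = 290 - q_V - 2q_D = 0 gives the reaction function q_D = (290 - q_V)/2.
Vertex substitutes q_D(q_V) into its own profit: π_V = q_V(335 - q_V - (290 - q_V)/2) - 45q_V = (190 - (1/2)q_V)q_V - 45q_V.
The leader's first-order condition 145 - q_V = 0 yields q_V = 145.
Then q_D = (290 - 145)/2 = 145/2.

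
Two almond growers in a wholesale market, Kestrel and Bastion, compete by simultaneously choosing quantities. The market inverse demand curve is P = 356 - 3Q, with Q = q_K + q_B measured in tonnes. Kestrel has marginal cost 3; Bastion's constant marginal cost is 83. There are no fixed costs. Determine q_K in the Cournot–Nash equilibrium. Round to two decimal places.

48.11

Kestrel's profit: π_K = (356 - 3Q)q_K - (3q_K). Setting ∂π_K/∂q_K = 0: 353 - 6q_K - 3(q_B) = 0.
Bastion's first-order condition: 273 - 6q_B - 3(q_K) = 0.
Rearranging gives the reaction functions q_K = (353 - 3q_B)/6 and q_B = (273 - 3q_K)/6.
Substituting one into the other gives q_K = 433/9 and q_B = 193/9.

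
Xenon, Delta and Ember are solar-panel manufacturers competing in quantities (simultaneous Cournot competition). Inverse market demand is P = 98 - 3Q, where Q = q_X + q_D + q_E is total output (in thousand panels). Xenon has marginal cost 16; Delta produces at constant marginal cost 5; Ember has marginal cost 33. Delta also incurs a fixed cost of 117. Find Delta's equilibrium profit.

246

Xenon's profit: π_X = (98 - 3Q)q_X - (16q_X). Setting ∂π_X/∂q_X = 0: 82 - 6q_X - 3(q_D + q_E) = 0.
Delta's profit: π_D = (98 - 3Q)q_D - (5q_D). Setting ∂π_D/∂q_D = 0: 93 - 6q_D - 3(q_X + q_E) = 0.
Ember's first-order condition: 65 - 6q_E - 3(q_X + q_D) = 0.
Adding the 3 first-order conditions: 240 − 12Q = 0, so Q = 20.
Back-substituting: q_X = (82 − 60)/3 = 22/3, q_D = (93 − 60)/3 = 11, q_E = (65 − 60)/3 = 5/3.
Price P = 98 - 3·20 = 38.
Delta's profit: (38 - 5)·11 - 117 = 246.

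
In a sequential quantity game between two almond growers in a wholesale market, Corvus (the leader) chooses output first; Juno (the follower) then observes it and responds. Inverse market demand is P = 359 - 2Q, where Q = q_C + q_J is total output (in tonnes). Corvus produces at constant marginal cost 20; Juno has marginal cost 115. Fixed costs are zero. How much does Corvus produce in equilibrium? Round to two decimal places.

Solve by backward induction. Given q_C, the follower Juno maximises π_J = (359 - 2q_C - 2q_J)q_J - 115q_J.
Follower FOC: 244 - 2q_C - 4q_J = 0, so q_J(q_C) = (244 - 2q_C)/4.
Corvus substitutes q_J(q_C) into its own profit: π_C = q_C(359 - 2q_C - (244 - 2q_C)/2) - 20q_C = (237 - q_C)q_C - 20q_C.
Leader FOC: 217 - 2q_C = 0, so q_C = 217/2.
Then q_J = (244 - 2·(217/2))/4 = 27/4.

108.50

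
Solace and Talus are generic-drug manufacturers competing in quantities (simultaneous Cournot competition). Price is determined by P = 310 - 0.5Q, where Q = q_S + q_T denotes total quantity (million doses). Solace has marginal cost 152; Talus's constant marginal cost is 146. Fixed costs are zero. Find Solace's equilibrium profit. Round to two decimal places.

5134.22

Solace's profit: π_S = (310 - 0.5Q)q_S - (152q_S). Setting ∂π_S/∂q_S = 0: 158 - q_S - (1/2)(q_T) = 0.
Talus's profit: π_T = (310 - 0.5Q)q_T - (146q_T). Setting ∂π_T/∂q_T = 0: 164 - q_T - (1/2)(q_S) = 0.
Best responses: q_S = (158 - (1/2)q_T), q_T = (164 - (1/2)q_S).
Substituting one into the other gives q_S = 304/3 and q_T = 340/3.
Price P = 310 - (1/2)·(644/3) = 608/3.
Solace's profit: (608/3 - 152)·(304/3) = 5134.2222.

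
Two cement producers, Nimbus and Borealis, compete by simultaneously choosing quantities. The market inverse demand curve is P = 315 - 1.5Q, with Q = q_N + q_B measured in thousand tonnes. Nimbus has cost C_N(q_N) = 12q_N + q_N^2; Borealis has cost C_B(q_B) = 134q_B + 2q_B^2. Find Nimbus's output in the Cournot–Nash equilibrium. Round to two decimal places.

Nimbus's profit: π_N = (315 - 1.5Q)q_N - (12q_N + q_N²). Setting ∂π_N/∂q_N = 0: 303 - 5q_N - (3/2)(q_B) = 0.
Borealis's first-order condition: 181 - 7q_B - (3/2)(q_N) = 0.
So q_N = (303 - (3/2)q_B)/5 and q_B = (181 - (3/2)q_N)/7.
Substituting one into the other gives q_N = 56.4733 and q_B = 1802/131.

56.47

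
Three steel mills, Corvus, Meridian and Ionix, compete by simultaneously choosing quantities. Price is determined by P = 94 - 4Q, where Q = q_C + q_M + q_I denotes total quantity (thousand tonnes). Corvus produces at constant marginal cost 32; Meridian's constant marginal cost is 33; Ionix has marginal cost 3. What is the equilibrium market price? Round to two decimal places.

40.50

Corvus's profit: π_C = (94 - 4Q)q_C - (32q_C). Setting ∂π_C/∂q_C = 0: 62 - 8q_C - 4(q_M + q_I) = 0.
Meridian's first-order condition: 61 - 8q_M - 4(q_C + q_I) = 0.
Ionix's profit: π_I = (94 - 4Q)q_I - (3q_I). Setting ∂π_I/∂q_I = 0: 91 - 8q_I - 4(q_C + q_M) = 0.
Adding the 3 conditions: 214 − 8Q − 8Q = 0, i.e. Q = 107/8.
Back-substituting: q_C = (62 − 107/2)/4 = 17/8, q_M = (61 − 107/2)/4 = 15/8, q_I = (91 − 107/2)/4 = 75/8.
Total output Q = 107/8, so price P = 94 - 4·(107/8) = 81/2.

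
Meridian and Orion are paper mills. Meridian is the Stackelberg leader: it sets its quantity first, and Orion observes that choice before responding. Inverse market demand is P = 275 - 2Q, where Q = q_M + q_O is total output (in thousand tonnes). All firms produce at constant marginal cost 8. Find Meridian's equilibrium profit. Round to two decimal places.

4455.56

Solve by backward induction. Given q_M, the follower Orion maximises π_O = (275 - 2q_M - 2q_O)q_O - 8q_O.
∂π_O/∂q_O = 267 - 2q_M - 4q_O = 0 gives the reaction function q_O = (267 - 2q_M)/4.
The leader anticipates this reaction. Substituting into P = 275 - 2Q gives P = 283/2 - q_M, so π_M = (283/2 - q_M)q_M - 8q_M.
The leader's first-order condition 267/2 - 2q_M = 0 yields q_M = 267/4.
Then q_O = (267 - 2·(267/4))/4 = 267/8.
Price P = 275 - 2·(801/8) = 299/4.
Meridian's profit: (299/4 - 8)·(267/4) = 4455.5625.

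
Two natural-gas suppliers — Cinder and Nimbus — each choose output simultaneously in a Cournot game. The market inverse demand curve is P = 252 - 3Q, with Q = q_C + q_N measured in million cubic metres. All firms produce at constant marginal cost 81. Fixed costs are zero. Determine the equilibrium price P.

138

A representative firm's profit is π_i = q_i(252 - 3Q) - 81q_i.
Setting ∂π_i/∂q_i = 0 with rivals' quantities fixed: 171 - 6q_i - 3q_j = 0.
By symmetry each firm produces the same amount; substituting q_j = q_i yields q_i = 171/9 = 19.
Total output Q = 38, so price P = 252 - 3·38 = 138.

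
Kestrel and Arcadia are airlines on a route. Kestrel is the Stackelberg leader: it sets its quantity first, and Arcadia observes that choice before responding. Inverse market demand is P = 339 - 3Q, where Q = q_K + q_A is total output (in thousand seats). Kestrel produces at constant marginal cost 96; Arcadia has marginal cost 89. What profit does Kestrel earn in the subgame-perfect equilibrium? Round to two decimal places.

2320.67

Solve by backward induction. Given q_K, the follower Arcadia maximises π_A = (339 - 3q_K - 3q_A)q_A - 89q_A.
∂π_A/∂q_A = 250 - 3q_K - 6q_A = 0 gives the reaction function q_A = (250 - 3q_K)/6.
Kestrel substitutes q_A(q_K) into its own profit: π_K = q_K(339 - 3q_K - (250 - 3q_K)/2) - 96q_K = (214 - (3/2)q_K)q_K - 96q_K.
Leader FOC: 118 - 3q_K = 0, so q_K = 118/3.
Then q_A = (250 - 3·(118/3))/6 = 22.
Price P = 339 - 3·(184/3) = 155.
Kestrel's profit: (155 - 96)·(118/3) = 2320.6667.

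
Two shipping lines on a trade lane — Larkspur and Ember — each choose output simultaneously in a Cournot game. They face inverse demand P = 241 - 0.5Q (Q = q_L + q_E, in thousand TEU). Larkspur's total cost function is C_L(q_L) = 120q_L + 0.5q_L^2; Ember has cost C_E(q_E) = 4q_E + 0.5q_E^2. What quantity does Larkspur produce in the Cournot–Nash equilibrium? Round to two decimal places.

32.93

Larkspur's profit: π_L = (241 - 0.5Q)q_L - (120q_L + (1/2)q_L²). Setting ∂π_L/∂q_L = 0: 121 - 2q_L - (1/2)(q_E) = 0.
Ember's first-order condition: 237 - 2q_E - (1/2)(q_L) = 0.
Best responses: q_L = (121 - (1/2)q_E)/2, q_E = (237 - (1/2)q_L)/2.
Substituting one into the other gives q_L = 494/15 and q_E = 1654/15.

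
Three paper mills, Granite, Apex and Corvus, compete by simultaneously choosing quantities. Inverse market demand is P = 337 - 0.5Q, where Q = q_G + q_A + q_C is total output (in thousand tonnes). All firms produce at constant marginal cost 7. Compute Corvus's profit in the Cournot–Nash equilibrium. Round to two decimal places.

Each firm earns π_i = (337 - 0.5Q)q_i - 7q_i.
Setting ∂π_i/∂q_i = 0 with rivals' quantities fixed: 330 - q_i - (1/2)·Σ_{j≠i} q_j = 0.
By symmetry each firm produces the same amount; substituting Σ_{j≠i} q_j = 2q_i yields q_i = 330/2 = 165.
Price P = 337 - (1/2)·495 = 179/2.
Corvus's profit: (179/2 - 7)·165 = 13612.5000.

13612.50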